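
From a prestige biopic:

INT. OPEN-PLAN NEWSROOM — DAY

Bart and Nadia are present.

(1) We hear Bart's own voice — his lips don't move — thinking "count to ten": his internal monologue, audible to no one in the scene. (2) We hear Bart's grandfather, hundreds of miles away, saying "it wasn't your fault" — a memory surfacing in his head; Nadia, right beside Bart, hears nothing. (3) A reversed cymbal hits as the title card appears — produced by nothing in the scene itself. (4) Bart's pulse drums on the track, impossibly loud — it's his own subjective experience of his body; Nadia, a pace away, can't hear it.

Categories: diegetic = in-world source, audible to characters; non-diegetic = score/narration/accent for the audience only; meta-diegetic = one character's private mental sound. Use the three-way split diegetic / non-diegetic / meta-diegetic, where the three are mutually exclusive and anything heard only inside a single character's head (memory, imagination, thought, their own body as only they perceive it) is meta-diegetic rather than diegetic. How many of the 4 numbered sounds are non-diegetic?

(1) is meta-diegetic: internal monologue — inside Bart's mind, not spoken into the scene.
(2) is meta-diegetic: the voice is a memory playing only inside Bart's mind; Nadia can't hear it.
(3) it's a sound-design accent with no in-world source; no one in the scene can hear it → non-diegetic.
(4) it's Bart's internal bodily sensation rendered as sound; only Bart 'hears' it → meta-diegetic.
Non-diegetic: (3) — that's 1.

1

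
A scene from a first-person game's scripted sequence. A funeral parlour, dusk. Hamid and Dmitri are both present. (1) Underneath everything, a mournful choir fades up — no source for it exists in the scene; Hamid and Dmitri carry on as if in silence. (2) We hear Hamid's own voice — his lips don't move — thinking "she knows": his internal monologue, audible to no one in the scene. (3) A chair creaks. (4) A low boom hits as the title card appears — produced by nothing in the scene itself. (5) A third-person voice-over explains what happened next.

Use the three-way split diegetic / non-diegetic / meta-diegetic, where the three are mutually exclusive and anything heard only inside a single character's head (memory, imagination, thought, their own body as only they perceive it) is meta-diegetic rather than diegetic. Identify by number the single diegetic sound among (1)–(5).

3

Sound (1): score with no on-screen or off-screen source; it exists for the audience alone, so non-diegetic.
Sound (2): Hamid's thought-voice: a private mental sound no other character can hear, so meta-diegetic.
(3) a chair is a real object/event in the scene's world → diegetic.
(4) an editorial stinger — it belongs to the cut, not the story world → non-diegetic.
(5) is non-diegetic: commentary laid over the scene from outside the fiction.
Only (3) is diegetic.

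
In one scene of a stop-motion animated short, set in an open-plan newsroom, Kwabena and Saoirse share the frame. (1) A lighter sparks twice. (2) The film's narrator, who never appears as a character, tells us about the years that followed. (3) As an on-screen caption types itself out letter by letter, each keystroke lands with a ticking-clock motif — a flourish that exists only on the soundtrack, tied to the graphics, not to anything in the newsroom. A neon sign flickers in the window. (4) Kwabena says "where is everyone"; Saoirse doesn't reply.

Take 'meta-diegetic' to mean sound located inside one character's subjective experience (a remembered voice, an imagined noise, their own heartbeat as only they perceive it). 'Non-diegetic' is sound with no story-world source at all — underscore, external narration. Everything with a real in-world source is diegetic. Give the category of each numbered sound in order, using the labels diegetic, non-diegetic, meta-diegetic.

diegetic, non-diegetic, non-diegetic, diegetic

(1) is diegetic: a lighter is a real object/event in the scene's world.
(2) is non-diegetic: external voice-over — not a character, not heard by anyone in the scene.
(3) is non-diegetic: sound married to a title/caption — outside the diegesis by definition.
(4) Kwabena is a character speaking aloud in the scene → diegetic.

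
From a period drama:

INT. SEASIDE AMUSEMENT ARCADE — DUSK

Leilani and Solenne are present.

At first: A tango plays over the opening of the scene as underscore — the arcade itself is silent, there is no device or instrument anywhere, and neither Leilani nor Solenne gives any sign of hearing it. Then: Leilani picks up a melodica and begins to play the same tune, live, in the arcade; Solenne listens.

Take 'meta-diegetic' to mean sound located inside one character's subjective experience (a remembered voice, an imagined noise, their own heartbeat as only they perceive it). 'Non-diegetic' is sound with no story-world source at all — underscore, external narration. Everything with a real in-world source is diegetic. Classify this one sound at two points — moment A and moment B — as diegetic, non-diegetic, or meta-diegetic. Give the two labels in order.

Moment A: no in-world source exists and no character can hear it — underscore → non-diegetic.
Moment B: a melodica is now a real source in the story world and the characters hear it → diegetic.

non-diegetic, diegetic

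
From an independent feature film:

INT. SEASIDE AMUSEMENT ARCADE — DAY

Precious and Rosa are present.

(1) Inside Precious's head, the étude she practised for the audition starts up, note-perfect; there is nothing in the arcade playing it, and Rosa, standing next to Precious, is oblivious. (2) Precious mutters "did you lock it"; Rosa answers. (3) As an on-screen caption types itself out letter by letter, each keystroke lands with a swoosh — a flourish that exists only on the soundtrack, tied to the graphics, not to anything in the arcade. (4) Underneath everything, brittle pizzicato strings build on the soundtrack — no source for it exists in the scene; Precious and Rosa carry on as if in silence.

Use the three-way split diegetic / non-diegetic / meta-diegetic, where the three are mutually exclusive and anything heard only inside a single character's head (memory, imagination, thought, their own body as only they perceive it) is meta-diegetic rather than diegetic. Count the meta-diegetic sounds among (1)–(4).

1

(1) is meta-diegetic: remembered music, private to Precious — Rosa is oblivious because it isn't in the room.
Sound (2): spoken by a character present in the story world, so diegetic.
(3) sound married to a title/caption — outside the diegesis by definition → non-diegetic.
(4) is non-diegetic: nothing in the arcade produces it and the characters don't hear it — pure soundtrack.
So 1 of the 4 is meta-diegetic: (1).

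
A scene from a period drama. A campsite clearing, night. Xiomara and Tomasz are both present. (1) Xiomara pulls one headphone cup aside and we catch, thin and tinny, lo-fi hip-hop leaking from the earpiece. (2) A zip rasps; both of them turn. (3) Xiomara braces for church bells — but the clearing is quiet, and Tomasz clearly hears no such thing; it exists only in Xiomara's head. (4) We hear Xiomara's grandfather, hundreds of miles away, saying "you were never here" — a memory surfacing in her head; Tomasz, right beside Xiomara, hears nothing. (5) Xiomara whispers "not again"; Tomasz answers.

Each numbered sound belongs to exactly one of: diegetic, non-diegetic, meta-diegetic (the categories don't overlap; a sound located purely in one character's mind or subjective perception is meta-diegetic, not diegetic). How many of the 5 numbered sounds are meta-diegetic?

2

(1) is diegetic: the headphones are an on-screen source.
Sound (2): the sound comes from a zip physically present in the location, so diegetic.
Sound (3): Xiomara alone 'hears' it — an imagined sound, not present in the space, so meta-diegetic.
(4) is meta-diegetic: it's Xiomara's recollection rendered as sound; the other character can't hear it.
(5) is diegetic: on-screen dialogue — Xiomara speaks and Tomasz is there to hear.
Meta-diegetic: (3), (4) — that's 2.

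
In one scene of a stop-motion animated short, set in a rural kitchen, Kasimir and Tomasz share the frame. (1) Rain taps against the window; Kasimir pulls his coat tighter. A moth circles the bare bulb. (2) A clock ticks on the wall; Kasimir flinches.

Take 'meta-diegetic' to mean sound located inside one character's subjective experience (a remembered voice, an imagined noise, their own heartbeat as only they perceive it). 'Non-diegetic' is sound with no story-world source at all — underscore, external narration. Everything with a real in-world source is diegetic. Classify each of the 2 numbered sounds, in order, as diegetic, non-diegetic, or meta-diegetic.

diegetic, diegetic

(1) rain is part of the location's real environment → diegetic.
(2) is diegetic: an in-world source (a clock); characters could hear it.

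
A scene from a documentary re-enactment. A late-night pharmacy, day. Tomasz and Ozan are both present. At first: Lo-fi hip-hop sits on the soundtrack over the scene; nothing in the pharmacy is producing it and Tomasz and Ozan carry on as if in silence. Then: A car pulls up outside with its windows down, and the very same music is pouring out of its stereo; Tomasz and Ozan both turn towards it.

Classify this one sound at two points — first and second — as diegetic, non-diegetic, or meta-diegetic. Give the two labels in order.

First: no in-world source exists and no character can hear it — underscore → non-diegetic.
Second: the car stereo is now a real source in the story world and the characters hear it → diegetic.

non-diegetic, diegetic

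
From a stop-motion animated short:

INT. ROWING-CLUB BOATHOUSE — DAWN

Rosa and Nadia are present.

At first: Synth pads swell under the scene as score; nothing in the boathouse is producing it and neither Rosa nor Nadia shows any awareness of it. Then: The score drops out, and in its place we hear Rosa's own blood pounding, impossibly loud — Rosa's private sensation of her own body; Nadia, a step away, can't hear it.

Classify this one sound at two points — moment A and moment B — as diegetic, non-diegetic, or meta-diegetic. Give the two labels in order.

Moment A: underscore with no in-world source, inaudible to the characters → non-diegetic.
Moment B: the body sound is Rosa's subjective perception alone — Nadia can't hear it → meta-diegetic.

non-diegetic, meta-diegetic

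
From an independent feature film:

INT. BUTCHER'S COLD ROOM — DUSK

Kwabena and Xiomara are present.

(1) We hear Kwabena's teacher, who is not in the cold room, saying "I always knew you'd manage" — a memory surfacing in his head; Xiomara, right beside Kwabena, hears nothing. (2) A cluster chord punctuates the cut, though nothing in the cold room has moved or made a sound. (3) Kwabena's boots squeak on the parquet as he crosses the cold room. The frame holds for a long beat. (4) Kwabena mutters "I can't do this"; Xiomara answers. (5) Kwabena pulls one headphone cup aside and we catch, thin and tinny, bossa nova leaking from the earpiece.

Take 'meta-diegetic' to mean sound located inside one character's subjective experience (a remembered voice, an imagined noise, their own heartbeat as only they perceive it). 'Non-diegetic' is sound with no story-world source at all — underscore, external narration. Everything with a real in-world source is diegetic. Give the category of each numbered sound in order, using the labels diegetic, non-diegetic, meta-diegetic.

meta-diegetic, non-diegetic, diegetic, diegetic, diegetic

(1) is meta-diegetic: a remembered line, private to Kwabena — not present in the room, not audible to Xiomara.
Sound (2): it's a sound-design accent with no in-world source; no one in the scene can hear it, so non-diegetic.
(3) is diegetic: it's the physical sound of Kwabena moving in the space.
Sound (4): on-screen dialogue — Kwabena speaks and Xiomara is there to hear, so diegetic.
Sound (5): the headphones are an on-screen source, so diegetic.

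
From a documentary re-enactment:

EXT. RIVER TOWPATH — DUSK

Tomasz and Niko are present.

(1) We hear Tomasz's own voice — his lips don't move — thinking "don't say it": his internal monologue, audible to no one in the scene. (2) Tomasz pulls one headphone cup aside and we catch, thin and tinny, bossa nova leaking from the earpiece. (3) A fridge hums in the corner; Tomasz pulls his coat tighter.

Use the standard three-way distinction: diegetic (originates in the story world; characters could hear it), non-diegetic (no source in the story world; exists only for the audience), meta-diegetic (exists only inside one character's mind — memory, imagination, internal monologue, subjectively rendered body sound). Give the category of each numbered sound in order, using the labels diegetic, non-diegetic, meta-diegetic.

meta-diegetic, diegetic, diegetic

(1) is meta-diegetic: Tomasz's thought-voice: a private mental sound no other character can hear.
(2) is diegetic: the earpiece is a real device on Tomasz's head — source music.
(3) it's the actual ambient sound of the location → diegetic.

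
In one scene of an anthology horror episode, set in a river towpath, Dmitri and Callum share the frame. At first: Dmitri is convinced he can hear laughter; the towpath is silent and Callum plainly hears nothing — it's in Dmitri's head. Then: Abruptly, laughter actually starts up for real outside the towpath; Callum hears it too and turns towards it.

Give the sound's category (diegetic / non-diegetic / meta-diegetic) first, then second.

First: only Dmitri 'hears' it — imagined, in his mind → meta-diegetic.
Second: now there's a real external source and Callum hears it too — in the story world → diegetic.

meta-diegetic, diegetic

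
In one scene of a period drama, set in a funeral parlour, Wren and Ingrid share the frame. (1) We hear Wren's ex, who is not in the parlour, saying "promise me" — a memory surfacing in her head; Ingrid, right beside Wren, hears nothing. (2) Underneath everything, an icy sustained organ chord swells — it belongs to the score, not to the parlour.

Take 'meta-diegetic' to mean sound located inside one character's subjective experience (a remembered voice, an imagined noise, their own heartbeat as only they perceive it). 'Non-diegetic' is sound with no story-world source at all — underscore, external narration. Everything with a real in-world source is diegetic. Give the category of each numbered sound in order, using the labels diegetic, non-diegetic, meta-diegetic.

(1) is meta-diegetic: a remembered line, private to Wren — not present in the room, not audible to Ingrid.
(2) is non-diegetic: score with no on-screen or off-screen source; it exists for the audience alone.

meta-diegetic, non-diegetic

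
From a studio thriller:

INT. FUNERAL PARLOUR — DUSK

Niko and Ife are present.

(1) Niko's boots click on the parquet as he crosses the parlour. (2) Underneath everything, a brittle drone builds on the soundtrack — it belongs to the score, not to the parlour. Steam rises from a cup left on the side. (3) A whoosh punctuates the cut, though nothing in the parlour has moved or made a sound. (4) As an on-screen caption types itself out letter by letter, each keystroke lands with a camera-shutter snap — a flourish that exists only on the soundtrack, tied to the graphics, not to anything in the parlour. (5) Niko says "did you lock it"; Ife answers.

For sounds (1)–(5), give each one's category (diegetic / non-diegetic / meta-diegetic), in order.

Sound (1): a character's body making contact with the set — an in-world sound, so diegetic.
(2) score with no on-screen or off-screen source; it exists for the audience alone → non-diegetic.
(3) an editorial stinger — it belongs to the cut, not the story world → non-diegetic.
(4) is non-diegetic: it accompanies on-screen graphics, not anything inside the story world.
Sound (5): spoken by a character present in the story world, so diegetic.

diegetic, non-diegetic, non-diegetic, non-diegetic, diegetic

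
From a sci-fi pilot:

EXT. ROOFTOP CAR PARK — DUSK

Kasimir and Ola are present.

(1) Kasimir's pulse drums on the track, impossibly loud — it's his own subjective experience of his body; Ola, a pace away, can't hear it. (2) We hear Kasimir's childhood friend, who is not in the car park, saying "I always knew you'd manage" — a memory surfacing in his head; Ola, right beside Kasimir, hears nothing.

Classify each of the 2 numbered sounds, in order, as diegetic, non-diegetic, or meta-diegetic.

(1) it's Kasimir's internal bodily sensation rendered as sound; only Kasimir 'hears' it → meta-diegetic.
(2) it's Kasimir's recollection rendered as sound; the other character can't hear it → meta-diegetic.

meta-diegetic, meta-diegetic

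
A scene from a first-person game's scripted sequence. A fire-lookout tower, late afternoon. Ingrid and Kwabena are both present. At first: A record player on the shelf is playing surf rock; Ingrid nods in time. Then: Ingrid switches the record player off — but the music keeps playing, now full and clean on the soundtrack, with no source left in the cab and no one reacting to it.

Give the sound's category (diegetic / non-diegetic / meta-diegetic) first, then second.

diegetic, non-diegetic

First: a record player is a real in-scene source and Ingrid reacts to it → diegetic.
Second: there is no longer any in-world source and no one can hear it — it has become underscore → non-diegetic.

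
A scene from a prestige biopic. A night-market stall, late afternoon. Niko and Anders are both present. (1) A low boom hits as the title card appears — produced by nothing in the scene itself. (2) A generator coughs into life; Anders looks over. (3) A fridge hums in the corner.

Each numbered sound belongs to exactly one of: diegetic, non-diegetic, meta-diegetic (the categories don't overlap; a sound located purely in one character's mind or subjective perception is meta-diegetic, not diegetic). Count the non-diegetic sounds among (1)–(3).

1

Sound (1): nothing in the scene produces it; it's an accent added for the audience, so non-diegetic.
(2) an in-world source (a generator); characters could hear it → diegetic.
(3) is diegetic: a fridge is part of the location's real environment.
So 1 of the 3 is non-diegetic: (1).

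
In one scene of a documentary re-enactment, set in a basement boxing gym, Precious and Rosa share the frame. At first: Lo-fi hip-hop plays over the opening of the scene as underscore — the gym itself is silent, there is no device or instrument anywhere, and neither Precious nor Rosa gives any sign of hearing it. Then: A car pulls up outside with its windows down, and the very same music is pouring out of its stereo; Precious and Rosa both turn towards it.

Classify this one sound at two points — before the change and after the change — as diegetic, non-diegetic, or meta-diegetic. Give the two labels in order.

non-diegetic, diegetic

Before the change: no in-world source exists and no character can hear it — underscore → non-diegetic.
After the change: the car stereo is now a real source in the story world and the characters hear it → diegetic.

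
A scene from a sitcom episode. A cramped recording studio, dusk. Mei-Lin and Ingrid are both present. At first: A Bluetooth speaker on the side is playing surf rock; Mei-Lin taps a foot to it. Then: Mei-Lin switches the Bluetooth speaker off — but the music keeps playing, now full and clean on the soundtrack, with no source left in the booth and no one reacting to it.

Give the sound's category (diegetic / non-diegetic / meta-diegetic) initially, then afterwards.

diegetic, non-diegetic

Initially: a Bluetooth speaker is a real in-scene source and Mei-Lin reacts to it → diegetic.
Afterwards: there is no longer any in-world source and no one can hear it — it has become underscore → non-diegetic.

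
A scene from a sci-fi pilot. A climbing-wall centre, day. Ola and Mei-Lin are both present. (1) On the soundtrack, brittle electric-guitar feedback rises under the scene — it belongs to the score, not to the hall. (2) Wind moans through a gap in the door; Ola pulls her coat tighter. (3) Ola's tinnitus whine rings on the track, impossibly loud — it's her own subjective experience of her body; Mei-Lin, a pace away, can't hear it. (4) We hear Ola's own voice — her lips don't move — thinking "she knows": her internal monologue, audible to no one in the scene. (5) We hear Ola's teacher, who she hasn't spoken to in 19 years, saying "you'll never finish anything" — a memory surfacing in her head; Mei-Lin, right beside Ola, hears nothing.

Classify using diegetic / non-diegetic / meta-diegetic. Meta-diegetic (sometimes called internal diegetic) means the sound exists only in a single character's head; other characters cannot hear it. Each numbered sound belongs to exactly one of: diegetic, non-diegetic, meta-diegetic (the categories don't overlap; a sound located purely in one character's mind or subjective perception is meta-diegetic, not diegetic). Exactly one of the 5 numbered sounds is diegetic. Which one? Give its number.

2

Sound (1): score with no on-screen or off-screen source; it exists for the audience alone, so non-diegetic.
(2) is diegetic: it's the actual ambient sound of the location.
(3) is meta-diegetic: a subjective body sound — Ola's private perception, inaudible to Mei-Lin.
(4) Ola's thought-voice: a private mental sound no other character can hear → meta-diegetic.
Sound (5): a remembered line, private to Ola — not present in the room, not audible to Mei-Lin, so meta-diegetic.
Only (2) is diegetic.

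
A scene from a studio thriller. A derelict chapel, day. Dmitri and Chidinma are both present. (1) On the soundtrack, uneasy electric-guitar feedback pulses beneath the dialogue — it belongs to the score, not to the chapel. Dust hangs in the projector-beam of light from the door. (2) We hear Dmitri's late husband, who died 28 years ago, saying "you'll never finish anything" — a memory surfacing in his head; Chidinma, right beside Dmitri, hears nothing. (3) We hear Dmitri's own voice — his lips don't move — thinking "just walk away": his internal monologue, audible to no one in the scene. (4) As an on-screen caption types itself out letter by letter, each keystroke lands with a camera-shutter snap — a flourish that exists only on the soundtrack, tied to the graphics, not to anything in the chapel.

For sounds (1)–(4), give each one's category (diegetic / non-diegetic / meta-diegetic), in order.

(1) it has no source in the story world and no character can hear it — it's underscore → non-diegetic.
Sound (2): it's Dmitri's recollection rendered as sound; the other character can't hear it, so meta-diegetic.
(3) is meta-diegetic: it's Dmitri's unspoken thought, heard only by the audience via his subjectivity.
(4) it accompanies on-screen graphics, not anything inside the story world → non-diegetic.

non-diegetic, meta-diegetic, meta-diegetic, non-diegetic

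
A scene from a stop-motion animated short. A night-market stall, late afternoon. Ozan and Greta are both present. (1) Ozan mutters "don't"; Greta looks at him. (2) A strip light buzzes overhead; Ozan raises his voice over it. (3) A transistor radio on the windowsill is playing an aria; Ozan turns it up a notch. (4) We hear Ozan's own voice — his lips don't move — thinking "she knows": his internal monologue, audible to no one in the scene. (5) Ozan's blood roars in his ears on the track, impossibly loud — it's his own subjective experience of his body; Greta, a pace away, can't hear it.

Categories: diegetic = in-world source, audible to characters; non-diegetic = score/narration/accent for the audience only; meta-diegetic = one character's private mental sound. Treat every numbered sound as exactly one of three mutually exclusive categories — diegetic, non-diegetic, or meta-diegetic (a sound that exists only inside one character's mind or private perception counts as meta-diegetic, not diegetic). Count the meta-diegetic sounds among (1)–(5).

(1) on-screen dialogue — Ozan speaks and Greta is there to hear → diegetic.
(2) is diegetic: a strip light is part of the location's real environment.
(3) is diegetic: source music from a transistor radio, which exists in the story world.
(4) is meta-diegetic: Ozan's thought-voice: a private mental sound no other character can hear.
Sound (5): point-of-audition from inside Ozan's body; not a sound in the room, so meta-diegetic.
Meta-diegetic: (4), (5) — that's 2.

2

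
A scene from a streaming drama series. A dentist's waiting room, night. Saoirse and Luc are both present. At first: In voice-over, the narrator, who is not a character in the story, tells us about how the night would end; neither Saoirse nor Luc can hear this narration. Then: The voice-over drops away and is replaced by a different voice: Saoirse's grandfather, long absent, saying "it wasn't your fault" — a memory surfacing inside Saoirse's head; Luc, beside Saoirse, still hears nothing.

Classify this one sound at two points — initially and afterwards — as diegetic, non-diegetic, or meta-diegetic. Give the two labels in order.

Initially: the external narrator addresses only the audience — outside the story world → non-diegetic.
Afterwards: the replacement voice is a memory inside Saoirse's mind specifically → meta-diegetic.

non-diegetic, meta-diegetic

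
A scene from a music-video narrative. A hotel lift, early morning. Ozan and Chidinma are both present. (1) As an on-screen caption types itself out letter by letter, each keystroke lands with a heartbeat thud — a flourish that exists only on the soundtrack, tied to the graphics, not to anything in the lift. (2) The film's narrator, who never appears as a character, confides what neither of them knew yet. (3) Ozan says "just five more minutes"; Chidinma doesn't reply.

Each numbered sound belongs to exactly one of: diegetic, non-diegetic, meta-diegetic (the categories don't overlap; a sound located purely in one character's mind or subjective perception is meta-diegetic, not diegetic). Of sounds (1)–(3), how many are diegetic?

(1) is non-diegetic: the caption isn't part of the story world, so neither is the sound tied to it.
Sound (2): the narrator exists outside the story world, addressing only the audience, so non-diegetic.
Sound (3): on-screen dialogue — Ozan speaks and Chidinma is there to hear, so diegetic.
Diegetic: (3) — that's 1.

1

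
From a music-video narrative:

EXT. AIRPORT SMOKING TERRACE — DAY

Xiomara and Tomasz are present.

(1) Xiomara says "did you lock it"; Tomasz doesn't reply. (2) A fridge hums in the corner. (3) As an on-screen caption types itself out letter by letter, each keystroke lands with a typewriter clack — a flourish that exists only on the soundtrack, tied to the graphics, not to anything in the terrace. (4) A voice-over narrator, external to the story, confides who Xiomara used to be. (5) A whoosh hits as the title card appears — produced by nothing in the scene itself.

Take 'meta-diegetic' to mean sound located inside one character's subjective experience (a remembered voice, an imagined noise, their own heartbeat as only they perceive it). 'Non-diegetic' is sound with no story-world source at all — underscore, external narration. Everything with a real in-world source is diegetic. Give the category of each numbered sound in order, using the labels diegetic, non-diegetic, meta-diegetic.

Sound (1): on-screen dialogue — Xiomara speaks and Tomasz is there to hear, so diegetic.
Sound (2): ambient/room sound belonging to the story's physical space, so diegetic.
(3) the caption isn't part of the story world, so neither is the sound tied to it → non-diegetic.
(4) is non-diegetic: external voice-over — not a character, not heard by anyone in the scene.
(5) it's a sound-design accent with no in-world source; no one in the scene can hear it → non-diegetic.

diegetic, diegetic, non-diegetic, non-diegetic, non-diegetic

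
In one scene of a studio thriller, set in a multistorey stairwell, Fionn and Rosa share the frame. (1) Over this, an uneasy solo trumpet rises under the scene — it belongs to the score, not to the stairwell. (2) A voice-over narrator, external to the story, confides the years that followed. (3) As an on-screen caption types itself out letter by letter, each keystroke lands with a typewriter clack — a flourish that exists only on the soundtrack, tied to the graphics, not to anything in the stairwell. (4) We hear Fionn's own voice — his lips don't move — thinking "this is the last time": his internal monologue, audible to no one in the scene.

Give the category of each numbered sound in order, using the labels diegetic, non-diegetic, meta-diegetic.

(1) is non-diegetic: it has no source in the story world and no character can hear it — it's underscore.
Sound (2): the narrator exists outside the story world, addressing only the audience, so non-diegetic.
(3) the caption isn't part of the story world, so neither is the sound tied to it → non-diegetic.
(4) internal monologue — inside Fionn's mind, not spoken into the scene → meta-diegetic.

non-diegetic, non-diegetic, non-diegetic, meta-diegetic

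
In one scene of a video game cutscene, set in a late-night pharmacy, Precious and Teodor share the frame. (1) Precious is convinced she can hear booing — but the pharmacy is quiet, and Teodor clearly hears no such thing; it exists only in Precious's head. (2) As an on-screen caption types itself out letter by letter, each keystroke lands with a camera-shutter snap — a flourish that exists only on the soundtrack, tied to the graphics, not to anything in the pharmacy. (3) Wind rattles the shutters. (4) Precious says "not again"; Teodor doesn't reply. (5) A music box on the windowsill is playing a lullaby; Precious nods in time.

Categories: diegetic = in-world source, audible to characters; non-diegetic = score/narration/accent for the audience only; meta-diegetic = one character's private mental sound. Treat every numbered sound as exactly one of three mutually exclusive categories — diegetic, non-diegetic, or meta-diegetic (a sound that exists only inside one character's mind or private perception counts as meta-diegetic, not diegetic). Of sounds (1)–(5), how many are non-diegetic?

1

(1) is meta-diegetic: Precious alone 'hears' it — an imagined sound, not present in the space.
Sound (2): sound married to a title/caption — outside the diegesis by definition, so non-diegetic.
(3) is diegetic: wind is part of the location's real environment.
(4) is diegetic: on-screen dialogue — Precious speaks and Teodor is there to hear.
(5) is diegetic: the music comes from an on-screen device that Precious responds to.
Non-diegetic: (2) — that's 1.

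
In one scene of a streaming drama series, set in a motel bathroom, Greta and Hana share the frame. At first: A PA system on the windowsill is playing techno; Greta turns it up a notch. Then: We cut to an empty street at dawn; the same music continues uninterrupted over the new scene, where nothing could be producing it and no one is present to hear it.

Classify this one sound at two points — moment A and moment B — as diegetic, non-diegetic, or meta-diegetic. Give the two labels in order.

Moment A: a PA system is a real in-scene source and Greta reacts to it → diegetic.
Moment B: there is no longer any in-world source and no one can hear it — it has become underscore → non-diegetic.

diegetic, non-diegetic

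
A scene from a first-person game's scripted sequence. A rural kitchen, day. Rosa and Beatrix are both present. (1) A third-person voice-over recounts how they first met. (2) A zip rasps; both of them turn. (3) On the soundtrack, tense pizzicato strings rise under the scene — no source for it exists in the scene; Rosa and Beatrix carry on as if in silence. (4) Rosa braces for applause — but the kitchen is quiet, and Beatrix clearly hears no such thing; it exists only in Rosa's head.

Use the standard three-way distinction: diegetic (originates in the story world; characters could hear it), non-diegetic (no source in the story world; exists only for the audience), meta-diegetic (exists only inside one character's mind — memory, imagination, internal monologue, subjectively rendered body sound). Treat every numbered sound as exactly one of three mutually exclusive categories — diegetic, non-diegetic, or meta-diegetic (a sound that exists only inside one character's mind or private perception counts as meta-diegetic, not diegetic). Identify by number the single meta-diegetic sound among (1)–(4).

4

(1) the narrator exists outside the story world, addressing only the audience → non-diegetic.
(2) the sound comes from a zip physically present in the location → diegetic.
Sound (3): score with no on-screen or off-screen source; it exists for the audience alone, so non-diegetic.
(4) subjective to Rosa: the kitchen is silent and Beatrix hears nothing → meta-diegetic.
Only (4) is meta-diegetic.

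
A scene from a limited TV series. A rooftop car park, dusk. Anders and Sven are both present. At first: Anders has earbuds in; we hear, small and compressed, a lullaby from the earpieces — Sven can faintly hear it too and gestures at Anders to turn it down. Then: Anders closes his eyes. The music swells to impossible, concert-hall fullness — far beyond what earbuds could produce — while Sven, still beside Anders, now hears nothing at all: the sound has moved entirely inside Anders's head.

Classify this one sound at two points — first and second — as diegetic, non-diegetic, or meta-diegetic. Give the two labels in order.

diegetic, meta-diegetic

First: the earbuds are a physical source both characters can hear → diegetic.
Second: the music now exists only as Anders's subjective experience; Sven can no longer hear it → meta-diegetic.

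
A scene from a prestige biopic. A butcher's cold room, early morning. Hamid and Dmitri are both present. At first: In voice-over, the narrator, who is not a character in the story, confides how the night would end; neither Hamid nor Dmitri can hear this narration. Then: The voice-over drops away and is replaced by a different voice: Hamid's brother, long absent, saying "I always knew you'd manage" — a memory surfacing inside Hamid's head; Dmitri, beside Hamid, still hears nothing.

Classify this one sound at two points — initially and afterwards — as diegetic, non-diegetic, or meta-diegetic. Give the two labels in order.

non-diegetic, meta-diegetic

Initially: the external narrator addresses only the audience — outside the story world → non-diegetic.
Afterwards: the replacement voice is a memory inside Hamid's mind specifically → meta-diegetic.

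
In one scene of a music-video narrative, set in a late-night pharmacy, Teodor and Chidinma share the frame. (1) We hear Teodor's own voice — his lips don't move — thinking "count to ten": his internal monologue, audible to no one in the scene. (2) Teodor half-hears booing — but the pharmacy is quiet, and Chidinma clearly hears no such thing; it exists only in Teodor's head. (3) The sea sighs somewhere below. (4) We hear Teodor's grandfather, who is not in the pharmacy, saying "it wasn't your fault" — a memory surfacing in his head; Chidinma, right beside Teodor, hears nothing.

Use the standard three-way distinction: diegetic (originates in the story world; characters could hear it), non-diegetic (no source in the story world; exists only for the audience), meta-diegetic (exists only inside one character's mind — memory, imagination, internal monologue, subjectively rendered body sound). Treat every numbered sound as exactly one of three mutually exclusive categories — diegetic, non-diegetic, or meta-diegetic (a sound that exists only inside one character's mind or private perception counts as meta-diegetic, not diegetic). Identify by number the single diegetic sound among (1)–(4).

(1) is meta-diegetic: internal monologue — inside Teodor's mind, not spoken into the scene.
Sound (2): subjective to Teodor: the pharmacy is silent and Chidinma hears nothing, so meta-diegetic.
(3) is diegetic: ambient/room sound belonging to the story's physical space.
(4) a remembered line, private to Teodor — not present in the room, not audible to Chidinma → meta-diegetic.
Only (3) is diegetic.

3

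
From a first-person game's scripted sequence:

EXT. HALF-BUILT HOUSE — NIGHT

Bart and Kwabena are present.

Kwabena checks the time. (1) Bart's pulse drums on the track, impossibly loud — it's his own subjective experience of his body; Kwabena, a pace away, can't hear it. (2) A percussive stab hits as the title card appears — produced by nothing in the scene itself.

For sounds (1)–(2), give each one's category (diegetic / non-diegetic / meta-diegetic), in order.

meta-diegetic, non-diegetic

(1) is meta-diegetic: it's Bart's internal bodily sensation rendered as sound; only Bart 'hears' it.
(2) is non-diegetic: it's a sound-design accent with no in-world source; no one in the scene can hear it.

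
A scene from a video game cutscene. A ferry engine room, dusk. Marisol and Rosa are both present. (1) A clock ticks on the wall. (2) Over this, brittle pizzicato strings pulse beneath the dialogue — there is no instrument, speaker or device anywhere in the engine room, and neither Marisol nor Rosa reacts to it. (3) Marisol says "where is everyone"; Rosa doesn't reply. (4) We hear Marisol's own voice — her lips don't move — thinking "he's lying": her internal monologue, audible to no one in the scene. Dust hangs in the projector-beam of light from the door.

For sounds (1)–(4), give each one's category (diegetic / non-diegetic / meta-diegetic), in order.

diegetic, non-diegetic, diegetic, meta-diegetic

(1) an in-world source (a clock); characters could hear it → diegetic.
(2) score with no on-screen or off-screen source; it exists for the audience alone → non-diegetic.
(3) is diegetic: on-screen dialogue — Marisol speaks and Rosa is there to hear.
(4) Marisol's thought-voice: a private mental sound no other character can hear → meta-diegetic.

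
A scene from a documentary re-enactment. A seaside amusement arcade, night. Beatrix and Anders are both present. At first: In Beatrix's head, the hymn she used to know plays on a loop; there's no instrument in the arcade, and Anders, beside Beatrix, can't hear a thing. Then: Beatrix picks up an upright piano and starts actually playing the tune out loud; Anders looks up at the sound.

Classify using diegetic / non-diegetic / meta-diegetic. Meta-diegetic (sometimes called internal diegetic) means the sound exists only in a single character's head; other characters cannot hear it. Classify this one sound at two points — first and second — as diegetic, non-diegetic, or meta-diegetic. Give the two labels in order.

meta-diegetic, diegetic

First: the tune exists only as Beatrix's private memory; Anders can't hear it → meta-diegetic.
Second: Beatrix is now producing it live on an upright piano, in the room, and Anders hears it → diegetic.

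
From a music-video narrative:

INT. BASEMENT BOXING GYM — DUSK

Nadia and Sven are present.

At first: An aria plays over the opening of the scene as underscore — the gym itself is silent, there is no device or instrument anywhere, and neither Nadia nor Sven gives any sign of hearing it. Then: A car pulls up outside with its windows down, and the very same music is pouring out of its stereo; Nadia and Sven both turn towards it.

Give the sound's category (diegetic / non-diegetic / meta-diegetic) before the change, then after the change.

Before the change: no in-world source exists and no character can hear it — underscore → non-diegetic.
After the change: the car stereo is now a real source in the story world and the characters hear it → diegetic.

non-diegetic, diegetic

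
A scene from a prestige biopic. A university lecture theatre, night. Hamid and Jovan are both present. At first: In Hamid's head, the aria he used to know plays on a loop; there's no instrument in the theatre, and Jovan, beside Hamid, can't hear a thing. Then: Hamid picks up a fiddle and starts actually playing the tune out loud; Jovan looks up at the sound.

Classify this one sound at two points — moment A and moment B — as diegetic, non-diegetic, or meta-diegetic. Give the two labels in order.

meta-diegetic, diegetic

Moment A: the tune exists only as Hamid's private memory; Jovan can't hear it → meta-diegetic.
Moment B: Hamid is now producing it live on a fiddle, in the room, and Jovan hears it → diegetic.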